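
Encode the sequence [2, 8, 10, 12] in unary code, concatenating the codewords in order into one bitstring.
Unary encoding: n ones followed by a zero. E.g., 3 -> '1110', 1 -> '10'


Encode each number as n ones followed by a terminating 0:
  2 -> 110 (3 bits)
  8 -> 111111110 (9 bits)
  10 -> 11111111110 (11 bits)
  12 -> 1111111111110 (13 bits)
Total length = 3 + 9 + 11 + 13 = 36 bits.

Unary([2, 8, 10, 12]) = 110111111110111111111101111111111110 (36 bits)


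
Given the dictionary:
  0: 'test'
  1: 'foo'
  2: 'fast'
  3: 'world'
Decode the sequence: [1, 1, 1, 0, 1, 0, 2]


Look up each index in the dictionary:
  1 -> 'foo'
  1 -> 'foo'
  1 -> 'foo'
  0 -> 'test'
  1 -> 'foo'
  0 -> 'test'
  2 -> 'fast'

Decoded: "foo foo foo test foo test fast"


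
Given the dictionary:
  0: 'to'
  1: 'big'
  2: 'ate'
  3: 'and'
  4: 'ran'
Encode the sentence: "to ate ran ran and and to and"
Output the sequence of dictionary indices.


Look up each word in the dictionary:
  'to' -> 0
  'ate' -> 2
  'ran' -> 4
  'ran' -> 4
  'and' -> 3
  'and' -> 3
  'to' -> 0
  'and' -> 3

Encoded: [0, 2, 4, 4, 3, 3, 0, 3]


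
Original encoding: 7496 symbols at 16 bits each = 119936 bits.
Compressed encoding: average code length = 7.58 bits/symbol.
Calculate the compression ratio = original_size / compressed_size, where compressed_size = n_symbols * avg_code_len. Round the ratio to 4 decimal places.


original_size = n_symbols * orig_bits = 7496 * 16 = 119936 bits
compressed_size = n_symbols * avg_code_len = 7496 * 7.58 = 56819.68 bits
ratio = original_size / compressed_size = 119936 / 56819.68 = 2.1108

Compression ratio = 2.1108


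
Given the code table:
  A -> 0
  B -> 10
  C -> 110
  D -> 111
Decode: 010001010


Decoding:
0 -> A
10 -> B
0 -> A
0 -> A
10 -> B
10 -> B


Result: ABAABB


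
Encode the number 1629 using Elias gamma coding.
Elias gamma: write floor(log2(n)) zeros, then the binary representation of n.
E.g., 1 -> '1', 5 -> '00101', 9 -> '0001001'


num_bits = floor(log2(1629)) + 1 = 11
leading_zeros = num_bits - 1 = 10
binary(1629) = 11001011101

Elias gamma(1629) = '0000000000' + '11001011101' = 000000000011001011101 (21 bits)


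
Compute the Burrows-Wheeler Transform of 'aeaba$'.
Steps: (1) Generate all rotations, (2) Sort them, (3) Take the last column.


Rotations (sorted):
  0: $aeaba -> last char: a
  1: a$aeab -> last char: b
  2: aba$ae -> last char: e
  3: aeaba$ -> last char: $
  4: ba$aea -> last char: a
  5: eaba$a -> last char: a


BWT = abe$aa


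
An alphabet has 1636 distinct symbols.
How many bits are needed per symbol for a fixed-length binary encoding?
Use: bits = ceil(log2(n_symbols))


log2(1636) = 10.676
Bracket: 2^10 = 1024 < 1636 <= 2^11 = 2048
So ceil(log2(1636)) = 11

bits = ceil(log2(1636)) = ceil(10.676) = 11 bits


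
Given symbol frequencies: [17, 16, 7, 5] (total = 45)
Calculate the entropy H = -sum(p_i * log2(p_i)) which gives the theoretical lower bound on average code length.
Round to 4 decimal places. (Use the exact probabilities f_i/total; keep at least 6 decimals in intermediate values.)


Per-symbol terms -p_i * log2(p_i) with p_i = f_i/45:
  p = 17/45 = 0.377778: log2(p) = -1.404390, -p*log2(p) = 0.530547
  p = 16/45 = 0.355556: log2(p) = -1.491853, -p*log2(p) = 0.530437
  p = 7/45 = 0.155556: log2(p) = -2.684498, -p*log2(p) = 0.417589
  p = 5/45 = 0.111111: log2(p) = -3.169925, -p*log2(p) = 0.352214
H = 0.530547 + 0.530437 + 0.417589 + 0.352214 = 1.830787

H = 1.8308 bits/symbol


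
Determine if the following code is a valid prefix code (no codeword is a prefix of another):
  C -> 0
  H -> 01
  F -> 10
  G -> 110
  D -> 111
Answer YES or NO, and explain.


Checking each pair (does one codeword prefix another?):
  C='0' vs H='01': prefix -- VIOLATION

NO -- this is NOT a valid prefix code. C (0) is a prefix of H (01).


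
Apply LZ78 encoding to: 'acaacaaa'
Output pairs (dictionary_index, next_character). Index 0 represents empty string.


LZ78 encoding steps:
Dictionary: {0: ''}
Step 1: w='' (idx 0), next='a' -> output (0, 'a'), add 'a' as idx 1
Step 2: w='' (idx 0), next='c' -> output (0, 'c'), add 'c' as idx 2
Step 3: w='a' (idx 1), next='a' -> output (1, 'a'), add 'aa' as idx 3
Step 4: w='c' (idx 2), next='a' -> output (2, 'a'), add 'ca' as idx 4
Step 5: w='aa' (idx 3), end of input -> output (3, '')


Encoded: [(0, 'a'), (0, 'c'), (1, 'a'), (2, 'a'), (3, '')]


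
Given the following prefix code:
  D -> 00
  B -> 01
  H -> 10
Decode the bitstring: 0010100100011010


Decoding step by step:
Bits 00 -> D
Bits 10 -> H
Bits 10 -> H
Bits 01 -> B
Bits 00 -> D
Bits 01 -> B
Bits 10 -> H
Bits 10 -> H


Decoded message: DHHBDBHH


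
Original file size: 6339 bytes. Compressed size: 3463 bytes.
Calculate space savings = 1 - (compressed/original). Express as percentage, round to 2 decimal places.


ratio = compressed/original = 3463/6339 = 0.546301
savings = 1 - ratio = 1 - 0.546301 = 0.453699
as a percentage: 0.453699 * 100 = 45.37%

Space savings = 1 - 3463/6339 = 45.37%


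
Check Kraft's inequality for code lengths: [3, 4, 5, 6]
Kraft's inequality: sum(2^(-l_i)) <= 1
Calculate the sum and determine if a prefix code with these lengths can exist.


Sum = 2^(-3) + 2^(-4) + 2^(-5) + 2^(-6)
    = 0.125 + 0.0625 + 0.03125 + 0.015625
    = 15/64 = 0.234375
Since 0.234375 <= 1, Kraft's inequality IS satisfied.
A prefix code with these lengths CAN exist.

Kraft sum = 0.234375. Satisfied.


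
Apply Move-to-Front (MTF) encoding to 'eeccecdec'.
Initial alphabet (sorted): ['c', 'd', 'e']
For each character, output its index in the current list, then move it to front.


MTF encoding:
'e': index 2 in ['c', 'd', 'e'] -> ['e', 'c', 'd']
'e': index 0 in ['e', 'c', 'd'] -> ['e', 'c', 'd']
'c': index 1 in ['e', 'c', 'd'] -> ['c', 'e', 'd']
'c': index 0 in ['c', 'e', 'd'] -> ['c', 'e', 'd']
'e': index 1 in ['c', 'e', 'd'] -> ['e', 'c', 'd']
'c': index 1 in ['e', 'c', 'd'] -> ['c', 'e', 'd']
'd': index 2 in ['c', 'e', 'd'] -> ['d', 'c', 'e']
'e': index 2 in ['d', 'c', 'e'] -> ['e', 'd', 'c']
'c': index 2 in ['e', 'd', 'c'] -> ['c', 'e', 'd']


Output: [2, 0, 1, 0, 1, 1, 2, 2, 2]


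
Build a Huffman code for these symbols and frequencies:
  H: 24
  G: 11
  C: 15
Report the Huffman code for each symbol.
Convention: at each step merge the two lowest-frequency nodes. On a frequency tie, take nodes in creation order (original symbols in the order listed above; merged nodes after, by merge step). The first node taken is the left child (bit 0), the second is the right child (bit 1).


Huffman tree construction:
Step 1: Merge G(11) + C(15) = 26
Step 2: Merge H(24) + (G+C)(26) = 50
Read each symbol's code off the tree from the root (left child = 0, right child = 1).

Codes:
  H: 0 (length 1)
  G: 10 (length 2)
  C: 11 (length 2)
Average code length: 76/50 = 1.5200 bits/symbol


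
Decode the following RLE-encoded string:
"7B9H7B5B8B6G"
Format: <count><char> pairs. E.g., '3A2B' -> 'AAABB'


Expanding each <count><char> pair:
  7B -> 'BBBBBBB'
  9H -> 'HHHHHHHHH'
  7B -> 'BBBBBBB'
  5B -> 'BBBBB'
  8B -> 'BBBBBBBB'
  6G -> 'GGGGGG'

Decoded = BBBBBBBHHHHHHHHHBBBBBBBBBBBBBBBBBBBBGGGGGG


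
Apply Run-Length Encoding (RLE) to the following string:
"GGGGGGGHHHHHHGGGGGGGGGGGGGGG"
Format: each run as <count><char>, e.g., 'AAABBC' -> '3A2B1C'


Scanning runs left to right:
  i=0: run of 'G' x 7 -> '7G'
  i=7: run of 'H' x 6 -> '6H'
  i=13: run of 'G' x 15 -> '15G'

RLE = 7G6H15G


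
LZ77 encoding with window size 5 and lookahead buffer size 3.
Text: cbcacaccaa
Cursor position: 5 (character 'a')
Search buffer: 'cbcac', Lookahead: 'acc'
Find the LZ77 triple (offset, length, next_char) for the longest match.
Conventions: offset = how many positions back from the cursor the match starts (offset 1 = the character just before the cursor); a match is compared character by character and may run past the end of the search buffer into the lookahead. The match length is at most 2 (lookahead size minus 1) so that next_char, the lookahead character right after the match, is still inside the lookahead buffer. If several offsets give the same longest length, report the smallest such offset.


Try each offset into the search buffer:
  offset=1 (pos 4, char 'c'): match length 0
  offset=2 (pos 3, char 'a'): match length 2
  offset=3 (pos 2, char 'c'): match length 0
  offset=4 (pos 1, char 'b'): match length 0
  offset=5 (pos 0, char 'c'): match length 0
Longest match has length 2 at offset 2.
next_char = character at position 5 + 2 = 7 -> 'c'

Best match: offset=2, length=2 (matching 'ac' starting at position 3)
LZ77 triple: (2, 2, 'c')


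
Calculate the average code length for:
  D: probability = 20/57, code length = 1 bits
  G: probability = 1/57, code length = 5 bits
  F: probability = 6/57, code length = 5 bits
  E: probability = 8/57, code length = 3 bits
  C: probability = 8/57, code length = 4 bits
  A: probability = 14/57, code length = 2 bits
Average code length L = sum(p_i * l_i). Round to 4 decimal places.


Weighted contributions p_i * l_i:
  D: (20/57) * 1 = 20/57
  G: (1/57) * 5 = 5/57
  F: (6/57) * 5 = 30/57
  E: (8/57) * 3 = 24/57
  C: (8/57) * 4 = 32/57
  A: (14/57) * 2 = 28/57
Sum = (20 + 5 + 30 + 24 + 32 + 28)/57 = 139/57

L = 139/57 = 2.4386 bits/symbol


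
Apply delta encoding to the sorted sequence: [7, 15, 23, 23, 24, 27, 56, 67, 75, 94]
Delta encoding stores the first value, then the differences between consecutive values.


First value: 7
Deltas:
  15 - 7 = 8
  23 - 15 = 8
  23 - 23 = 0
  24 - 23 = 1
  27 - 24 = 3
  56 - 27 = 29
  67 - 56 = 11
  75 - 67 = 8
  94 - 75 = 19


Delta encoded: [7, 8, 8, 0, 1, 3, 29, 11, 8, 19]


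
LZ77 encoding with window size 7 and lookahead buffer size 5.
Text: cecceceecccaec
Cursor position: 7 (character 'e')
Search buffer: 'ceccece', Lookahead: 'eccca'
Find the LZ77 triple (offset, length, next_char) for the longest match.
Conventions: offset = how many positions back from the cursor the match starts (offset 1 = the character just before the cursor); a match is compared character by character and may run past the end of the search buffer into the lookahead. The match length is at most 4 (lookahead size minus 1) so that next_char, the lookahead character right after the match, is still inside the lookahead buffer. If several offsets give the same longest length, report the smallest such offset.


Try each offset into the search buffer:
  offset=1 (pos 6, char 'e'): match length 1
  offset=2 (pos 5, char 'c'): match length 0
  offset=3 (pos 4, char 'e'): match length 2
  offset=4 (pos 3, char 'c'): match length 0
  offset=5 (pos 2, char 'c'): match length 0
  offset=6 (pos 1, char 'e'): match length 3
  offset=7 (pos 0, char 'c'): match length 0
Longest match has length 3 at offset 6.
next_char = character at position 7 + 3 = 10 -> 'c'

Best match: offset=6, length=3 (matching 'ecc' starting at position 1)
LZ77 triple: (6, 3, 'c')


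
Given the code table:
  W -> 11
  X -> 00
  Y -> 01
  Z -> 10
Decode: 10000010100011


Decoding:
10 -> Z
00 -> X
00 -> X
10 -> Z
10 -> Z
00 -> X
11 -> W


Result: ZXXZZXW


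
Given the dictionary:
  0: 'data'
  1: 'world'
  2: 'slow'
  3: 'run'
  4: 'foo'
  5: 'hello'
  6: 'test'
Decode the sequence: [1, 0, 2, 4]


Look up each index in the dictionary:
  1 -> 'world'
  0 -> 'data'
  2 -> 'slow'
  4 -> 'foo'

Decoded: "world data slow foo"


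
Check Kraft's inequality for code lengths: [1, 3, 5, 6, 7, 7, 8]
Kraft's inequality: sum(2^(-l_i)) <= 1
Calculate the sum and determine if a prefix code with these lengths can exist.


Sum = 2^(-1) + 2^(-3) + 2^(-5) + 2^(-6) + 2^(-7) + 2^(-7) + 2^(-8)
    = 0.5 + 0.125 + 0.03125 + 0.015625 + 0.0078125 + 0.0078125 + 0.00390625
    = 177/256 = 0.69140625
Since 0.69140625 <= 1, Kraft's inequality IS satisfied.
A prefix code with these lengths CAN exist.

Kraft sum = 0.69140625. Satisfied.


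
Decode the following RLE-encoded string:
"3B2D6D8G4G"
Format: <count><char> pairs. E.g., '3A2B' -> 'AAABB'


Expanding each <count><char> pair:
  3B -> 'BBB'
  2D -> 'DD'
  6D -> 'DDDDDD'
  8G -> 'GGGGGGGG'
  4G -> 'GGGG'

Decoded = BBBDDDDDDDDGGGGGGGGGGGG


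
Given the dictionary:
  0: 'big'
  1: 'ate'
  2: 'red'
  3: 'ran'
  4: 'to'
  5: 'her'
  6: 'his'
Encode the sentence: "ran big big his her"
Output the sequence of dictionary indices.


Look up each word in the dictionary:
  'ran' -> 3
  'big' -> 0
  'big' -> 0
  'his' -> 6
  'her' -> 5

Encoded: [3, 0, 0, 6, 5]


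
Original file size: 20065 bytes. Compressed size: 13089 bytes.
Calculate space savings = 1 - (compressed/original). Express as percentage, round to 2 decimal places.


ratio = compressed/original = 13089/20065 = 0.65233
savings = 1 - ratio = 1 - 0.65233 = 0.34767
as a percentage: 0.34767 * 100 = 34.77%

Space savings = 1 - 13089/20065 = 34.77%


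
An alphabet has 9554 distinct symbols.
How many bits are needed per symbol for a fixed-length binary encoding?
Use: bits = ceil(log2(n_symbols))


log2(9554) = 13.2219
Bracket: 2^13 = 8192 < 9554 <= 2^14 = 16384
So ceil(log2(9554)) = 14

bits = ceil(log2(9554)) = ceil(13.2219) = 14 bits


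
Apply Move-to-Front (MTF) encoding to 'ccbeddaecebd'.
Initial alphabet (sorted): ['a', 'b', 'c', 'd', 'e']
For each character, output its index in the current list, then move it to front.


MTF encoding:
'c': index 2 in ['a', 'b', 'c', 'd', 'e'] -> ['c', 'a', 'b', 'd', 'e']
'c': index 0 in ['c', 'a', 'b', 'd', 'e'] -> ['c', 'a', 'b', 'd', 'e']
'b': index 2 in ['c', 'a', 'b', 'd', 'e'] -> ['b', 'c', 'a', 'd', 'e']
'e': index 4 in ['b', 'c', 'a', 'd', 'e'] -> ['e', 'b', 'c', 'a', 'd']
'd': index 4 in ['e', 'b', 'c', 'a', 'd'] -> ['d', 'e', 'b', 'c', 'a']
'd': index 0 in ['d', 'e', 'b', 'c', 'a'] -> ['d', 'e', 'b', 'c', 'a']
'a': index 4 in ['d', 'e', 'b', 'c', 'a'] -> ['a', 'd', 'e', 'b', 'c']
'e': index 2 in ['a', 'd', 'e', 'b', 'c'] -> ['e', 'a', 'd', 'b', 'c']
'c': index 4 in ['e', 'a', 'd', 'b', 'c'] -> ['c', 'e', 'a', 'd', 'b']
'e': index 1 in ['c', 'e', 'a', 'd', 'b'] -> ['e', 'c', 'a', 'd', 'b']
'b': index 4 in ['e', 'c', 'a', 'd', 'b'] -> ['b', 'e', 'c', 'a', 'd']
'd': index 4 in ['b', 'e', 'c', 'a', 'd'] -> ['d', 'b', 'e', 'c', 'a']


Output: [2, 0, 2, 4, 4, 0, 4, 2, 4, 1, 4, 4]


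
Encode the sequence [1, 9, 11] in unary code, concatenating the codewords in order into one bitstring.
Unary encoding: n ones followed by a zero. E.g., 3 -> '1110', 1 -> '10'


Encode each number as n ones followed by a terminating 0:
  1 -> 10 (2 bits)
  9 -> 1111111110 (10 bits)
  11 -> 111111111110 (12 bits)
Total length = 2 + 10 + 12 = 24 bits.

Unary([1, 9, 11]) = 101111111110111111111110 (24 bits)


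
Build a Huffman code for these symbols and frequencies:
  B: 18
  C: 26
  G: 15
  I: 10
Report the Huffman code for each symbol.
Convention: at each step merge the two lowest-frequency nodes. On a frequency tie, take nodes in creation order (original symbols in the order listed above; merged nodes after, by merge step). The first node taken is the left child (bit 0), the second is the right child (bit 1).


Huffman tree construction:
Step 1: Merge I(10) + G(15) = 25
Step 2: Merge B(18) + (I+G)(25) = 43
Step 3: Merge C(26) + (B+(I+G))(43) = 69
Read each symbol's code off the tree from the root (left child = 0, right child = 1).

Codes:
  B: 10 (length 2)
  C: 0 (length 1)
  G: 111 (length 3)
  I: 110 (length 3)
Average code length: 137/69 = 1.9855 bits/symbol


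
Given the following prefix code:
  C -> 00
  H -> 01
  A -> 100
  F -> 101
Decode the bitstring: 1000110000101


Decoding step by step:
Bits 100 -> A
Bits 01 -> H
Bits 100 -> A
Bits 00 -> C
Bits 101 -> F


Decoded message: AHACF


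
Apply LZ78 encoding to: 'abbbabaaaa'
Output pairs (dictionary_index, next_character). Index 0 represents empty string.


LZ78 encoding steps:
Dictionary: {0: ''}
Step 1: w='' (idx 0), next='a' -> output (0, 'a'), add 'a' as idx 1
Step 2: w='' (idx 0), next='b' -> output (0, 'b'), add 'b' as idx 2
Step 3: w='b' (idx 2), next='b' -> output (2, 'b'), add 'bb' as idx 3
Step 4: w='a' (idx 1), next='b' -> output (1, 'b'), add 'ab' as idx 4
Step 5: w='a' (idx 1), next='a' -> output (1, 'a'), add 'aa' as idx 5
Step 6: w='aa' (idx 5), end of input -> output (5, '')


Encoded: [(0, 'a'), (0, 'b'), (2, 'b'), (1, 'b'), (1, 'a'), (5, '')]


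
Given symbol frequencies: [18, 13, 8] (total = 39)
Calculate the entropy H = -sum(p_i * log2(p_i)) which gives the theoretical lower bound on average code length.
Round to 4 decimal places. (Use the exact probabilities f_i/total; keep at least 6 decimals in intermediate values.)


Per-symbol terms -p_i * log2(p_i) with p_i = f_i/39:
  p = 18/39 = 0.461538: log2(p) = -1.115477, -p*log2(p) = 0.514836
  p = 13/39 = 0.333333: log2(p) = -1.584963, -p*log2(p) = 0.528321
  p = 8/39 = 0.205128: log2(p) = -2.285402, -p*log2(p) = 0.468800
H = 0.514836 + 0.528321 + 0.468800 = 1.511957

H = 1.512 bits/symbol


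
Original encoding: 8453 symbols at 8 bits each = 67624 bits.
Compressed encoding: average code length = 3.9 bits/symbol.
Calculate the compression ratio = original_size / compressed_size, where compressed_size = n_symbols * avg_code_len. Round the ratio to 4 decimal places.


original_size = n_symbols * orig_bits = 8453 * 8 = 67624 bits
compressed_size = n_symbols * avg_code_len = 8453 * 3.9 = 32966.7 bits
ratio = original_size / compressed_size = 67624 / 32966.7 = 2.0513

Compression ratio = 2.0513


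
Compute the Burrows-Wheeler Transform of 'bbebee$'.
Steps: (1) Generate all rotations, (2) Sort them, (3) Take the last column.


Rotations (sorted):
  0: $bbebee -> last char: e
  1: bbebee$ -> last char: $
  2: bebee$b -> last char: b
  3: bee$bbe -> last char: e
  4: e$bbebe -> last char: e
  5: ebee$bb -> last char: b
  6: ee$bbeb -> last char: b


BWT = e$beebb


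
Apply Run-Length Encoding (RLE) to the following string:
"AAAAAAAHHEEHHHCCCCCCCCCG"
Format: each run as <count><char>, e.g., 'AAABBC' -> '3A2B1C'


Scanning runs left to right:
  i=0: run of 'A' x 7 -> '7A'
  i=7: run of 'H' x 2 -> '2H'
  i=9: run of 'E' x 2 -> '2E'
  i=11: run of 'H' x 3 -> '3H'
  i=14: run of 'C' x 9 -> '9C'
  i=23: run of 'G' x 1 -> '1G'

RLE = 7A2H2E3H9C1G


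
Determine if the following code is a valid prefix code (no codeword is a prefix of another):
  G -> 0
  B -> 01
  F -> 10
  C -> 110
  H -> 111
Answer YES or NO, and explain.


Checking each pair (does one codeword prefix another?):
  G='0' vs B='01': prefix -- VIOLATION

NO -- this is NOT a valid prefix code. G (0) is a prefix of B (01).


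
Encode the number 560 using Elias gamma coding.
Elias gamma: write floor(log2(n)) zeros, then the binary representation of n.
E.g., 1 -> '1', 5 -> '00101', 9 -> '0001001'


num_bits = floor(log2(560)) + 1 = 10
leading_zeros = num_bits - 1 = 9
binary(560) = 1000110000

Elias gamma(560) = '000000000' + '1000110000' = 0000000001000110000 (19 bits)


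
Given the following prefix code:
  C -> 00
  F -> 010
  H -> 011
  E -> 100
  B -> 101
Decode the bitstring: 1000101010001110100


Decoding step by step:
Bits 100 -> E
Bits 010 -> F
Bits 101 -> B
Bits 00 -> C
Bits 011 -> H
Bits 101 -> B
Bits 00 -> C


Decoded message: EFBCHBC


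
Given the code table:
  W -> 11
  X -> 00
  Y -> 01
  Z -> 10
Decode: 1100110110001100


Decoding:
11 -> W
00 -> X
11 -> W
01 -> Y
10 -> Z
00 -> X
11 -> W
00 -> X


Result: WXWYZXWX


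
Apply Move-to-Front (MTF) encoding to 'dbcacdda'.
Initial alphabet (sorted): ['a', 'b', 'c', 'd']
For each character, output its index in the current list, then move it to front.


MTF encoding:
'd': index 3 in ['a', 'b', 'c', 'd'] -> ['d', 'a', 'b', 'c']
'b': index 2 in ['d', 'a', 'b', 'c'] -> ['b', 'd', 'a', 'c']
'c': index 3 in ['b', 'd', 'a', 'c'] -> ['c', 'b', 'd', 'a']
'a': index 3 in ['c', 'b', 'd', 'a'] -> ['a', 'c', 'b', 'd']
'c': index 1 in ['a', 'c', 'b', 'd'] -> ['c', 'a', 'b', 'd']
'd': index 3 in ['c', 'a', 'b', 'd'] -> ['d', 'c', 'a', 'b']
'd': index 0 in ['d', 'c', 'a', 'b'] -> ['d', 'c', 'a', 'b']
'a': index 2 in ['d', 'c', 'a', 'b'] -> ['a', 'd', 'c', 'b']


Output: [3, 2, 3, 3, 1, 3, 0, 2]


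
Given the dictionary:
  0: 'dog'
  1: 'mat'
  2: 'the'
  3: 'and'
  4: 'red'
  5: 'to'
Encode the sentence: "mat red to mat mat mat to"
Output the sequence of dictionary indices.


Look up each word in the dictionary:
  'mat' -> 1
  'red' -> 4
  'to' -> 5
  'mat' -> 1
  'mat' -> 1
  'mat' -> 1
  'to' -> 5

Encoded: [1, 4, 5, 1, 1, 1, 5]


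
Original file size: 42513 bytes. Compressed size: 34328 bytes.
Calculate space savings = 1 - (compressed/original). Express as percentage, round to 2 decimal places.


ratio = compressed/original = 34328/42513 = 0.807471
savings = 1 - ratio = 1 - 0.807471 = 0.192529
as a percentage: 0.192529 * 100 = 19.25%

Space savings = 1 - 34328/42513 = 19.25%


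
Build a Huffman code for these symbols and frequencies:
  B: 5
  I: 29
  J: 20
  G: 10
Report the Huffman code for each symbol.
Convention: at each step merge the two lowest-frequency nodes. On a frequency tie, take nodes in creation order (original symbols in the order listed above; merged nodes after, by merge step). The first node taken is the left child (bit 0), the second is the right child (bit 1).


Huffman tree construction:
Step 1: Merge B(5) + G(10) = 15
Step 2: Merge (B+G)(15) + J(20) = 35
Step 3: Merge I(29) + ((B+G)+J)(35) = 64
Read each symbol's code off the tree from the root (left child = 0, right child = 1).

Codes:
  B: 100 (length 3)
  I: 0 (length 1)
  J: 11 (length 2)
  G: 101 (length 3)
Average code length: 114/64 = 1.7813 bits/symbol


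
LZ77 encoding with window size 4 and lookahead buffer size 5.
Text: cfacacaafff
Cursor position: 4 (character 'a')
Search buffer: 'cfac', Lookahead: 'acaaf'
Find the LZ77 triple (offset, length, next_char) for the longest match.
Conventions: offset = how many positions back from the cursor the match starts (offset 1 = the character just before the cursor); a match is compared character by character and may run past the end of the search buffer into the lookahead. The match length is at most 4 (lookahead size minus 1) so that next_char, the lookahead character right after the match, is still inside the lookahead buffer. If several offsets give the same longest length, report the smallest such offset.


Try each offset into the search buffer:
  offset=1 (pos 3, char 'c'): match length 0
  offset=2 (pos 2, char 'a'): match length 3
  offset=3 (pos 1, char 'f'): match length 0
  offset=4 (pos 0, char 'c'): match length 0
Longest match has length 3 at offset 2.
next_char = character at position 4 + 3 = 7 -> 'a'

Best match: offset=2, length=3 (matching 'aca' starting at position 2)
LZ77 triple: (2, 3, 'a')


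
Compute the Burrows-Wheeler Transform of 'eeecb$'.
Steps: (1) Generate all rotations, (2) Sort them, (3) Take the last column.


Rotations (sorted):
  0: $eeecb -> last char: b
  1: b$eeec -> last char: c
  2: cb$eee -> last char: e
  3: ecb$ee -> last char: e
  4: eecb$e -> last char: e
  5: eeecb$ -> last char: $


BWT = bceee$


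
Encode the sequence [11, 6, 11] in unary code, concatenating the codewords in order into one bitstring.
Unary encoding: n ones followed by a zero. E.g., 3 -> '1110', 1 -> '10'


Encode each number as n ones followed by a terminating 0:
  11 -> 111111111110 (12 bits)
  6 -> 1111110 (7 bits)
  11 -> 111111111110 (12 bits)
Total length = 12 + 7 + 12 = 31 bits.

Unary([11, 6, 11]) = 1111111111101111110111111111110 (31 bits)


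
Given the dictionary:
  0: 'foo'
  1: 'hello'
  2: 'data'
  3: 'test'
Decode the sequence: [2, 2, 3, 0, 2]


Look up each index in the dictionary:
  2 -> 'data'
  2 -> 'data'
  3 -> 'test'
  0 -> 'foo'
  2 -> 'data'

Decoded: "data data test foo data"


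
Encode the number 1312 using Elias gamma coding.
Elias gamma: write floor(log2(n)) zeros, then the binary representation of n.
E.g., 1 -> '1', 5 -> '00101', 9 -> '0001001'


num_bits = floor(log2(1312)) + 1 = 11
leading_zeros = num_bits - 1 = 10
binary(1312) = 10100100000

Elias gamma(1312) = '0000000000' + '10100100000' = 000000000010100100000 (21 bits)


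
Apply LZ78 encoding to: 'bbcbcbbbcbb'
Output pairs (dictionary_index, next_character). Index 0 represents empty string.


LZ78 encoding steps:
Dictionary: {0: ''}
Step 1: w='' (idx 0), next='b' -> output (0, 'b'), add 'b' as idx 1
Step 2: w='b' (idx 1), next='c' -> output (1, 'c'), add 'bc' as idx 2
Step 3: w='bc' (idx 2), next='b' -> output (2, 'b'), add 'bcb' as idx 3
Step 4: w='b' (idx 1), next='b' -> output (1, 'b'), add 'bb' as idx 4
Step 5: w='' (idx 0), next='c' -> output (0, 'c'), add 'c' as idx 5
Step 6: w='bb' (idx 4), end of input -> output (4, '')


Encoded: [(0, 'b'), (1, 'c'), (2, 'b'), (1, 'b'), (0, 'c'), (4, '')]


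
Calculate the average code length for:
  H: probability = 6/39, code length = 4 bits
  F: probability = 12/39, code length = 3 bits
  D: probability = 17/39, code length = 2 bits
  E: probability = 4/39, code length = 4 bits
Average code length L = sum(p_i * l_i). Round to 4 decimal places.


Weighted contributions p_i * l_i:
  H: (6/39) * 4 = 24/39
  F: (12/39) * 3 = 36/39
  D: (17/39) * 2 = 34/39
  E: (4/39) * 4 = 16/39
Sum = (24 + 36 + 34 + 16)/39 = 110/39

L = 110/39 = 2.8205 bits/symbol


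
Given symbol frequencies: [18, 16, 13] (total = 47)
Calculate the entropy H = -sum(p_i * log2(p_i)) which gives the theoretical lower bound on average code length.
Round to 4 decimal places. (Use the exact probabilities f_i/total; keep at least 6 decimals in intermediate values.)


Per-symbol terms -p_i * log2(p_i) with p_i = f_i/47:
  p = 18/47 = 0.382979: log2(p) = -1.384664, -p*log2(p) = 0.530297
  p = 16/47 = 0.340426: log2(p) = -1.554589, -p*log2(p) = 0.529222
  p = 13/47 = 0.276596: log2(p) = -1.854149, -p*log2(p) = 0.512850
H = 0.530297 + 0.529222 + 0.512850 = 1.572369

H = 1.5724 bits/symbol


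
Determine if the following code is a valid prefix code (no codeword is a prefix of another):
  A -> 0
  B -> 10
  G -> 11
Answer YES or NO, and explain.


Checking each pair (does one codeword prefix another?):
  A='0' vs B='10': no prefix
  A='0' vs G='11': no prefix
  B='10' vs A='0': no prefix
  B='10' vs G='11': no prefix
  G='11' vs A='0': no prefix
  G='11' vs B='10': no prefix
No violation found over all pairs.

YES -- this is a valid prefix code. No codeword is a prefix of any other codeword.


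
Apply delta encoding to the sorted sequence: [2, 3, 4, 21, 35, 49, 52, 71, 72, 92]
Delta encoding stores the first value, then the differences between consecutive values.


First value: 2
Deltas:
  3 - 2 = 1
  4 - 3 = 1
  21 - 4 = 17
  35 - 21 = 14
  49 - 35 = 14
  52 - 49 = 3
  71 - 52 = 19
  72 - 71 = 1
  92 - 72 = 20


Delta encoded: [2, 1, 1, 17, 14, 14, 3, 19, 1, 20]


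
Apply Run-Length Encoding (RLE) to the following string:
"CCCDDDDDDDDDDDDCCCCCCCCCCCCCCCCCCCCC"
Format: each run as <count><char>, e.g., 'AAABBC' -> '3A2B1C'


Scanning runs left to right:
  i=0: run of 'C' x 3 -> '3C'
  i=3: run of 'D' x 12 -> '12D'
  i=15: run of 'C' x 21 -> '21C'

RLE = 3C12D21C


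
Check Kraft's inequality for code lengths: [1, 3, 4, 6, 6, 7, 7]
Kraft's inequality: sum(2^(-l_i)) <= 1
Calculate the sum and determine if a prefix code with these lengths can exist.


Sum = 2^(-1) + 2^(-3) + 2^(-4) + 2^(-6) + 2^(-6) + 2^(-7) + 2^(-7)
    = 0.5 + 0.125 + 0.0625 + 0.015625 + 0.015625 + 0.0078125 + 0.0078125
    = 94/128 = 0.734375
Since 0.734375 <= 1, Kraft's inequality IS satisfied.
A prefix code with these lengths CAN exist.

Kraft sum = 0.734375. Satisfied.


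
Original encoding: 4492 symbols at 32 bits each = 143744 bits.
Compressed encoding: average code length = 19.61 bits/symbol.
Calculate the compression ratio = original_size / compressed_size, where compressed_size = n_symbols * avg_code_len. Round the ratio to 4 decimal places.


original_size = n_symbols * orig_bits = 4492 * 32 = 143744 bits
compressed_size = n_symbols * avg_code_len = 4492 * 19.61 = 88088.12 bits
ratio = original_size / compressed_size = 143744 / 88088.12 = 1.6318

Compression ratio = 1.6318


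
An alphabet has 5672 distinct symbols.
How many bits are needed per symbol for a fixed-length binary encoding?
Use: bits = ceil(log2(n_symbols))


log2(5672) = 12.4696
Bracket: 2^12 = 4096 < 5672 <= 2^13 = 8192
So ceil(log2(5672)) = 13

bits = ceil(log2(5672)) = ceil(12.4696) = 13 bits


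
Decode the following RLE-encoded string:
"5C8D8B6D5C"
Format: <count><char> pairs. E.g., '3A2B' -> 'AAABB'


Expanding each <count><char> pair:
  5C -> 'CCCCC'
  8D -> 'DDDDDDDD'
  8B -> 'BBBBBBBB'
  6D -> 'DDDDDD'
  5C -> 'CCCCC'

Decoded = CCCCCDDDDDDDDBBBBBBBBDDDDDDCCCCC


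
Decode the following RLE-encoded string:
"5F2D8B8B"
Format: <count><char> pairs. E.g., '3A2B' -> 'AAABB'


Expanding each <count><char> pair:
  5F -> 'FFFFF'
  2D -> 'DD'
  8B -> 'BBBBBBBB'
  8B -> 'BBBBBBBB'

Decoded = FFFFFDDBBBBBBBBBBBBBBBB


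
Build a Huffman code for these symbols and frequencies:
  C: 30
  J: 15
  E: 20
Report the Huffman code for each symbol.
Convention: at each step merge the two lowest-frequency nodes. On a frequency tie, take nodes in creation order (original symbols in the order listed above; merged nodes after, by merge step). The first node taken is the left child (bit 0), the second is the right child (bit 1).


Huffman tree construction:
Step 1: Merge J(15) + E(20) = 35
Step 2: Merge C(30) + (J+E)(35) = 65
Read each symbol's code off the tree from the root (left child = 0, right child = 1).

Codes:
  C: 0 (length 1)
  J: 10 (length 2)
  E: 11 (length 2)
Average code length: 100/65 = 1.5385 bits/symbol


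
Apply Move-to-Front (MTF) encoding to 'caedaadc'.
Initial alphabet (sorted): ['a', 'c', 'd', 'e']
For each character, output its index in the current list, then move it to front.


MTF encoding:
'c': index 1 in ['a', 'c', 'd', 'e'] -> ['c', 'a', 'd', 'e']
'a': index 1 in ['c', 'a', 'd', 'e'] -> ['a', 'c', 'd', 'e']
'e': index 3 in ['a', 'c', 'd', 'e'] -> ['e', 'a', 'c', 'd']
'd': index 3 in ['e', 'a', 'c', 'd'] -> ['d', 'e', 'a', 'c']
'a': index 2 in ['d', 'e', 'a', 'c'] -> ['a', 'd', 'e', 'c']
'a': index 0 in ['a', 'd', 'e', 'c'] -> ['a', 'd', 'e', 'c']
'd': index 1 in ['a', 'd', 'e', 'c'] -> ['d', 'a', 'e', 'c']
'c': index 3 in ['d', 'a', 'e', 'c'] -> ['c', 'd', 'a', 'e']


Output: [1, 1, 3, 3, 2, 0, 1, 3]


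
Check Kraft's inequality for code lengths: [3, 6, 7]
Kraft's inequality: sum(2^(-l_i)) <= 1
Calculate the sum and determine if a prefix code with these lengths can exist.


Sum = 2^(-3) + 2^(-6) + 2^(-7)
    = 0.125 + 0.015625 + 0.0078125
    = 19/128 = 0.1484375
Since 0.1484375 <= 1, Kraft's inequality IS satisfied.
A prefix code with these lengths CAN exist.

Kraft sum = 0.1484375. Satisfied.


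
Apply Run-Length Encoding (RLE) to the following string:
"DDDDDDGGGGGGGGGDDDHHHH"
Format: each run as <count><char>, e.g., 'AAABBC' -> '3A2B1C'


Scanning runs left to right:
  i=0: run of 'D' x 6 -> '6D'
  i=6: run of 'G' x 9 -> '9G'
  i=15: run of 'D' x 3 -> '3D'
  i=18: run of 'H' x 4 -> '4H'

RLE = 6D9G3D4H


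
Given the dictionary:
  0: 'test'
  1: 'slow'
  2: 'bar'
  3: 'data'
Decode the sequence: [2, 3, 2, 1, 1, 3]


Look up each index in the dictionary:
  2 -> 'bar'
  3 -> 'data'
  2 -> 'bar'
  1 -> 'slow'
  1 -> 'slow'
  3 -> 'data'

Decoded: "bar data bar slow slow data"


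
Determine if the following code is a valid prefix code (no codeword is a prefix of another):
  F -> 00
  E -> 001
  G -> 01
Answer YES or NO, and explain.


Checking each pair (does one codeword prefix another?):
  F='00' vs E='001': prefix -- VIOLATION

NO -- this is NOT a valid prefix code. F (00) is a prefix of E (001).


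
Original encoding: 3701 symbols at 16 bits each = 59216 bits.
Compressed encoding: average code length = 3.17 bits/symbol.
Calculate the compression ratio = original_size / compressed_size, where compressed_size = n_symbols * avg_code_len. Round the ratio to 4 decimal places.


original_size = n_symbols * orig_bits = 3701 * 16 = 59216 bits
compressed_size = n_symbols * avg_code_len = 3701 * 3.17 = 11732.17 bits
ratio = original_size / compressed_size = 59216 / 11732.17 = 5.0473

Compression ratio = 5.0473


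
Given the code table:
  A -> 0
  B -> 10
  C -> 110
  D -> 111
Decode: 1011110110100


Decoding:
10 -> B
111 -> D
10 -> B
110 -> C
10 -> B
0 -> A


Result: BDBCBA


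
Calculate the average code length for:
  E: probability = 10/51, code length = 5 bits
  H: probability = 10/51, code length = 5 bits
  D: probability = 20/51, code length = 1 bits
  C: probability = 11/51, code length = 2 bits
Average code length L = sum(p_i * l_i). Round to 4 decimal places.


Weighted contributions p_i * l_i:
  E: (10/51) * 5 = 50/51
  H: (10/51) * 5 = 50/51
  D: (20/51) * 1 = 20/51
  C: (11/51) * 2 = 22/51
Sum = (50 + 50 + 20 + 22)/51 = 142/51

L = 142/51 = 2.7843 bits/symbol


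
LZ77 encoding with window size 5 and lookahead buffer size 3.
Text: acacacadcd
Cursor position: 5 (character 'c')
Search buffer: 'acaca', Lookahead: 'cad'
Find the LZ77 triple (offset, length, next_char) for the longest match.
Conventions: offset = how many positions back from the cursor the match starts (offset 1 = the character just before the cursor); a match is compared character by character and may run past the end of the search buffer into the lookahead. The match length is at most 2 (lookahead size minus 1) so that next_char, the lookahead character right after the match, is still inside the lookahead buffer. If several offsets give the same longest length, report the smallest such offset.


Try each offset into the search buffer:
  offset=1 (pos 4, char 'a'): match length 0
  offset=2 (pos 3, char 'c'): match length 2
  offset=3 (pos 2, char 'a'): match length 0
  offset=4 (pos 1, char 'c'): match length 2
  offset=5 (pos 0, char 'a'): match length 0
Longest match has length 2, found at offsets 2, 4; take the smallest, offset 2.
next_char = character at position 5 + 2 = 7 -> 'd'

Best match: offset=2, length=2 (matching 'ca' starting at position 3)
LZ77 triple: (2, 2, 'd')


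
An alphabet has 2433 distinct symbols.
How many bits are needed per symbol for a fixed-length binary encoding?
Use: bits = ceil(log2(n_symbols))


log2(2433) = 11.2485
Bracket: 2^11 = 2048 < 2433 <= 2^12 = 4096
So ceil(log2(2433)) = 12

bits = ceil(log2(2433)) = ceil(11.2485) = 12 bits


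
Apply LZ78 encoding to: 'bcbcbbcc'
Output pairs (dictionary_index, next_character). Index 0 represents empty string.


LZ78 encoding steps:
Dictionary: {0: ''}
Step 1: w='' (idx 0), next='b' -> output (0, 'b'), add 'b' as idx 1
Step 2: w='' (idx 0), next='c' -> output (0, 'c'), add 'c' as idx 2
Step 3: w='b' (idx 1), next='c' -> output (1, 'c'), add 'bc' as idx 3
Step 4: w='b' (idx 1), next='b' -> output (1, 'b'), add 'bb' as idx 4
Step 5: w='c' (idx 2), next='c' -> output (2, 'c'), add 'cc' as idx 5


Encoded: [(0, 'b'), (0, 'c'), (1, 'c'), (1, 'b'), (2, 'c')]


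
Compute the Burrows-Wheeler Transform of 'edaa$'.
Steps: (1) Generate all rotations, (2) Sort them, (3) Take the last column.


Rotations (sorted):
  0: $edaa -> last char: a
  1: a$eda -> last char: a
  2: aa$ed -> last char: d
  3: daa$e -> last char: e
  4: edaa$ -> last char: $


BWT = aade$


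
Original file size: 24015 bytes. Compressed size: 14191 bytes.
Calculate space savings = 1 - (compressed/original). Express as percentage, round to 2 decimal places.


ratio = compressed/original = 14191/24015 = 0.590922
savings = 1 - ratio = 1 - 0.590922 = 0.409078
as a percentage: 0.409078 * 100 = 40.91%

Space savings = 1 - 14191/24015 = 40.91%


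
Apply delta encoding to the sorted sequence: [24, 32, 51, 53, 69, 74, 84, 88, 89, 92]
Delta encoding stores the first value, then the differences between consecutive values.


First value: 24
Deltas:
  32 - 24 = 8
  51 - 32 = 19
  53 - 51 = 2
  69 - 53 = 16
  74 - 69 = 5
  84 - 74 = 10
  88 - 84 = 4
  89 - 88 = 1
  92 - 89 = 3


Delta encoded: [24, 8, 19, 2, 16, 5, 10, 4, 1, 3]


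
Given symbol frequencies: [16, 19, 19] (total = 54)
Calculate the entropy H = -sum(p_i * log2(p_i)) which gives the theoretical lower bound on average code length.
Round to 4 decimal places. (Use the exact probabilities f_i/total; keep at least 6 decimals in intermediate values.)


Per-symbol terms -p_i * log2(p_i) with p_i = f_i/54:
  p = 16/54 = 0.296296: log2(p) = -1.754888, -p*log2(p) = 0.519967
  p = 19/54 = 0.351852: log2(p) = -1.506960, -p*log2(p) = 0.530227
  p = 19/54 = 0.351852: log2(p) = -1.506960, -p*log2(p) = 0.530227
H = 0.519967 + 0.530227 + 0.530227 = 1.580421

H = 1.5804 bits/symbol


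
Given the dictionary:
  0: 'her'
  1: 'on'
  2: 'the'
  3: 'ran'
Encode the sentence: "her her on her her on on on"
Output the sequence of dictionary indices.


Look up each word in the dictionary:
  'her' -> 0
  'her' -> 0
  'on' -> 1
  'her' -> 0
  'her' -> 0
  'on' -> 1
  'on' -> 1
  'on' -> 1

Encoded: [0, 0, 1, 0, 0, 1, 1, 1]


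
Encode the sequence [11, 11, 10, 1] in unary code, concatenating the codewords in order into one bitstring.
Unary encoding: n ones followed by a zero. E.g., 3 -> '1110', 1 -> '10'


Encode each number as n ones followed by a terminating 0:
  11 -> 111111111110 (12 bits)
  11 -> 111111111110 (12 bits)
  10 -> 11111111110 (11 bits)
  1 -> 10 (2 bits)
Total length = 12 + 12 + 11 + 2 = 37 bits.

Unary([11, 11, 10, 1]) = 1111111111101111111111101111111111010 (37 bits)


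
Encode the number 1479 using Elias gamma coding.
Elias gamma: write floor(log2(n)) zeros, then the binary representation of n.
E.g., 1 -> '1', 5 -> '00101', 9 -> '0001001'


num_bits = floor(log2(1479)) + 1 = 11
leading_zeros = num_bits - 1 = 10
binary(1479) = 10111000111

Elias gamma(1479) = '0000000000' + '10111000111' = 000000000010111000111 (21 bits)


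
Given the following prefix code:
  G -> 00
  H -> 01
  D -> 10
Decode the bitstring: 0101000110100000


Decoding step by step:
Bits 01 -> H
Bits 01 -> H
Bits 00 -> G
Bits 01 -> H
Bits 10 -> D
Bits 10 -> D
Bits 00 -> G
Bits 00 -> G


Decoded message: HHGHDDGG


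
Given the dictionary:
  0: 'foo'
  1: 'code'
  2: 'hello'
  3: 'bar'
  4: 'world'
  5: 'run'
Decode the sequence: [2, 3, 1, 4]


Look up each index in the dictionary:
  2 -> 'hello'
  3 -> 'bar'
  1 -> 'code'
  4 -> 'world'

Decoded: "hello bar code world"


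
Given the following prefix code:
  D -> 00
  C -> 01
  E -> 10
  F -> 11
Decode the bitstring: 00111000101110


Decoding step by step:
Bits 00 -> D
Bits 11 -> F
Bits 10 -> E
Bits 00 -> D
Bits 10 -> E
Bits 11 -> F
Bits 10 -> E


Decoded message: DFEDEFE


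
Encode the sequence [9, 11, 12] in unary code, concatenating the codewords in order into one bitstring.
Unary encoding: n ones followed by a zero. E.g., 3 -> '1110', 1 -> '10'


Encode each number as n ones followed by a terminating 0:
  9 -> 1111111110 (10 bits)
  11 -> 111111111110 (12 bits)
  12 -> 1111111111110 (13 bits)
Total length = 10 + 12 + 13 = 35 bits.

Unary([9, 11, 12]) = 11111111101111111111101111111111110 (35 bits)


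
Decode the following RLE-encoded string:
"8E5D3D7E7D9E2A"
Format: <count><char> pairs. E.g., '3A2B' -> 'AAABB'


Expanding each <count><char> pair:
  8E -> 'EEEEEEEE'
  5D -> 'DDDDD'
  3D -> 'DDD'
  7E -> 'EEEEEEE'
  7D -> 'DDDDDDD'
  9E -> 'EEEEEEEEE'
  2A -> 'AA'

Decoded = EEEEEEEEDDDDDDDDEEEEEEEDDDDDDDEEEEEEEEEAA


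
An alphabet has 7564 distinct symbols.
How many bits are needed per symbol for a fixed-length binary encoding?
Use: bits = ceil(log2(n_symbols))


log2(7564) = 12.8849
Bracket: 2^12 = 4096 < 7564 <= 2^13 = 8192
So ceil(log2(7564)) = 13

bits = ceil(log2(7564)) = ceil(12.8849) = 13 bits


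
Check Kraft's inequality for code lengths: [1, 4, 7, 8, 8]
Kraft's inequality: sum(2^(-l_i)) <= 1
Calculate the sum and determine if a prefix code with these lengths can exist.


Sum = 2^(-1) + 2^(-4) + 2^(-7) + 2^(-8) + 2^(-8)
    = 0.5 + 0.0625 + 0.0078125 + 0.00390625 + 0.00390625
    = 148/256 = 0.578125
Since 0.578125 <= 1, Kraft's inequality IS satisfied.
A prefix code with these lengths CAN exist.

Kraft sum = 0.578125. Satisfied.
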